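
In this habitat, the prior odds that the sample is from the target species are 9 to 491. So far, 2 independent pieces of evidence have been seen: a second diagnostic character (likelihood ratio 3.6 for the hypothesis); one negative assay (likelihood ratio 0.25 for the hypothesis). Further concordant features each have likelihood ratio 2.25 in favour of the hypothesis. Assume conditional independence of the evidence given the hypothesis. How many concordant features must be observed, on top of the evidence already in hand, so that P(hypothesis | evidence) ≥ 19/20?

9

Prior odds = 9/491.
Combined Bayes factor of the evidence already in hand = 3.6 × 0.25 = 0.9.
Odds after that evidence = (9/491) × 0.9 = 81/4910.
Target odds = 0.95/0.05 = 19.
Need 2.25ⁿ ≥ 19 ÷ (81/4910) = 93290/81.
2.25⁸ = 43046721/65536 falls short of 93290/81 but 2.25⁹ = 387420489/262144 reaches it, so n = 9.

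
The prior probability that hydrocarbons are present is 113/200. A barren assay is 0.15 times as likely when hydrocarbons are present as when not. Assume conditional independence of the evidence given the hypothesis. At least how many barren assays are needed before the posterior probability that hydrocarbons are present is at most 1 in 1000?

Prior odds = 0.565/0.435 = 113/87.
Likelihood ratio per barren assay = 0.15.
Target odds: 0.001 ÷ 0.999 = 1/999.
Need (113/87) × 0.15ⁿ ≤ 1/999, i.e. 0.15ⁿ ≤ 29/37629.
0.15³ = 0.003375 is still above 29/37629 but 0.15⁴ = 81/160000 is at or below it, so n = 4.

4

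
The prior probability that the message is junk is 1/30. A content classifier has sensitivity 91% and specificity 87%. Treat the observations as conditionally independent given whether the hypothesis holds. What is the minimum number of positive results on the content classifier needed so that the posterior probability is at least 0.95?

4

Prior odds: (1/30) ÷ (29/30) = 1/29.
False-positive rate = 1 − 0.87 = 0.13; likelihood ratio of a positive = 0.91/0.13 = 7.
Target odds: 0.95 ÷ 0.05 = 19.
Require 7ⁿ ≥ 19 ÷ (1/29) = 551.
7³ = 343 falls short of 551 but 7⁴ = 2401 reaches it, so n = 4.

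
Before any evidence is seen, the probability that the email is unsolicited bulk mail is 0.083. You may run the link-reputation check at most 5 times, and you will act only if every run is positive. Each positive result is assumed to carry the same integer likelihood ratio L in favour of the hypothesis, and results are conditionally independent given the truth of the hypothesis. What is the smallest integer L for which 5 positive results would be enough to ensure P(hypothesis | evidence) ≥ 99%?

5

Prior odds = 0.083/0.917 = 83/917.
Target odds = 0.99/0.01 = 99.
Need L⁵ ≥ 99 ÷ (83/917) = 90783/83.
4⁵ = 1024 < 90783/83 ≤ 3125 = 5⁵, so L = 5.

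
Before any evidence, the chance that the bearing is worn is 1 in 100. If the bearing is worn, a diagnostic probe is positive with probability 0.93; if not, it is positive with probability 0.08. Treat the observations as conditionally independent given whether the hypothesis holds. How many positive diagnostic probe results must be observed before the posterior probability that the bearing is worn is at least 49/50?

Prior odds = 0.01/0.99 = 1/99.
Likelihood ratio of a positive = 0.93/0.08 = 11.625.
Target odds: 0.98 ÷ 0.02 = 49.
Require 11.625ⁿ ≥ 49 ÷ (1/99) = 4851.
11.625³ = 804357/512 falls short of 4851 but 11.625⁴ = 74805201/4096 reaches it, so n = 4.

4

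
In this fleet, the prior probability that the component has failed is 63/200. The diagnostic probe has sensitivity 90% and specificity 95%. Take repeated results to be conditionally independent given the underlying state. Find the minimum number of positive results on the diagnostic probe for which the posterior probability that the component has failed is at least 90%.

2

Prior odds: 0.315 ÷ 0.685 = 63/137.
False-positive rate = 1 − 0.95 = 0.05; likelihood ratio of a positive = 0.9/0.05 = 18.
Target posterior odds = 0.9/0.1 = 9.
Need (63/137) × 18ⁿ ≥ 9, i.e. 18ⁿ ≥ 137/7.
18¹ = 18 falls short of 137/7 but 18² = 324 reaches it, so n = 2.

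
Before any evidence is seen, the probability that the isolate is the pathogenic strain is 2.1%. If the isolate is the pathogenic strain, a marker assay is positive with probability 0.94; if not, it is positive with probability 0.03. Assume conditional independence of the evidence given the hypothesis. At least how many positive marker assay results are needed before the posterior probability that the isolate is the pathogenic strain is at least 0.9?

Prior odds = 0.021/0.979 = 21/979.
Likelihood ratio of a positive = 0.94/0.03 = 94/3.
Target posterior odds = 0.9/0.1 = 9.
Require (94/3)ⁿ ≥ 9 ÷ (21/979) = 2937/7.
(94/3)¹ = 94/3 falls short of 2937/7 but (94/3)² = 8836/9 reaches it, so n = 2.

2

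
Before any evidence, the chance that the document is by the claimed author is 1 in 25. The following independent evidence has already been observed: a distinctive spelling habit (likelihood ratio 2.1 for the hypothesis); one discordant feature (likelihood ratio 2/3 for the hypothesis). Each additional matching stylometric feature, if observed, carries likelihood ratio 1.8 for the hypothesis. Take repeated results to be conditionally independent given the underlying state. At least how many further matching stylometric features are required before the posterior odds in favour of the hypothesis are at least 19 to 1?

10

Prior odds = 0.04/0.96 = 1/24.
Combined Bayes factor of the evidence already in hand = 2.1 × (2/3) = 1.4.
Odds after that evidence = (1/24) × 1.4 = 7/120.
Target odds = 19.
Need 1.8ⁿ ≥ 19 ÷ (7/120) = 2280/7.
1.8⁹ = 387420489/1953125 falls short of 2280/7 but 1.8¹⁰ ≈357.047 reaches it, so n = 10.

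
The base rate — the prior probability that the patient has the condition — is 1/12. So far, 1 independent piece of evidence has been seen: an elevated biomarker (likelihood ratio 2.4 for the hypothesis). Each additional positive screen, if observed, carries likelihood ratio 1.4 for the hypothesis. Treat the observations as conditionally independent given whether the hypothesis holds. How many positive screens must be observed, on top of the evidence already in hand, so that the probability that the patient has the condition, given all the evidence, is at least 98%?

Prior odds = (1/12)/(11/12) = 1/11.
Bayes factor of the evidence already in hand = 2.4.
Odds after that evidence = (1/11) × 2.4 = 12/55.
Target odds = 0.98/0.02 = 49.
Need 1.4ⁿ ≥ 49 ÷ (12/55) = 2695/12.
1.4¹⁶ ≈217.795 falls short of 2695/12 but 1.4¹⁷ ≈304.913 reaches it, so n = 17.

17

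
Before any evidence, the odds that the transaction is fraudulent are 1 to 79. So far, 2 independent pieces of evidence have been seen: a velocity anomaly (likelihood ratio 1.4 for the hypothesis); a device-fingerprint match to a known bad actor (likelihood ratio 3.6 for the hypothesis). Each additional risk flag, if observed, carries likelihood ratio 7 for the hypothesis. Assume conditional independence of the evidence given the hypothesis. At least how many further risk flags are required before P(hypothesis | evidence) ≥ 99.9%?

Prior odds = 1/79.
Combined Bayes factor of the evidence already in hand = 1.4 × 3.6 = 5.04.
Odds after that evidence = (1/79) × 5.04 = 126/1975.
Target odds = 0.999/0.001 = 999.
Need 7ⁿ ≥ 999 ÷ (126/1975) = 219225/14.
7⁴ = 2401 falls short of 219225/14 but 7⁵ = 16807 reaches it, so n = 5.

5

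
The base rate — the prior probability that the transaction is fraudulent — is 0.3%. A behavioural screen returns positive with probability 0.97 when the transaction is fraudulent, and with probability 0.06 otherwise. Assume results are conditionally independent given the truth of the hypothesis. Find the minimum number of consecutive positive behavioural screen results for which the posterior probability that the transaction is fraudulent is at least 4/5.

3

Prior odds = 0.003/0.997 = 3/997.
Likelihood ratio of a positive result = 0.97/0.06 = 97/6.
Target odds: 0.8 ÷ 0.2 = 4.
Require (97/6)ⁿ ≥ 4 ÷ (3/997) = 3988/3.
(97/6)² = 9409/36 falls short of 3988/3 but (97/6)³ = 912673/216 reaches it, so n = 3.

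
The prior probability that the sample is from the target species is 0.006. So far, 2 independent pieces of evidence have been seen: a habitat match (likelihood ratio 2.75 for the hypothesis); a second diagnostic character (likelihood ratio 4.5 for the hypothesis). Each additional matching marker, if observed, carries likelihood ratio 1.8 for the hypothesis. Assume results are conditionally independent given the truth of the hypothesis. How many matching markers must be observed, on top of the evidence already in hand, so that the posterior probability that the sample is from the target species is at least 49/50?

12

Prior odds = 0.006/0.994 = 3/497.
Combined Bayes factor of the evidence already in hand = 2.75 × 4.5 = 12.375.
Odds after that evidence = (3/497) × 12.375 = 297/3976.
Target odds = 0.98/0.02 = 49.
Need 1.8ⁿ ≥ 49 ÷ (297/3976) = 194824/297.
1.8¹¹ ≈642.684 falls short of 194824/297 but 1.8¹² ≈1156.83 reaches it, so n = 12.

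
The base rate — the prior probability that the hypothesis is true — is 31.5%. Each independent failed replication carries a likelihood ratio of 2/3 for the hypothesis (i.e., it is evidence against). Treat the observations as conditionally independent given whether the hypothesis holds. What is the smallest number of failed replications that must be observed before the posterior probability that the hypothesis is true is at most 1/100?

Prior odds: 0.315 ÷ 0.685 = 63/137.
Likelihood ratio per failed replication = 2/3.
Target odds: 0.01 ÷ 0.99 = 1/99.
Require (2/3)ⁿ ≤ 1/99 ÷ (63/137) = 137/6237.
(2/3)⁹ = 512/19683 is still above 137/6237 but (2/3)¹⁰ = 1024/59049 is at or below it, so n = 10.

10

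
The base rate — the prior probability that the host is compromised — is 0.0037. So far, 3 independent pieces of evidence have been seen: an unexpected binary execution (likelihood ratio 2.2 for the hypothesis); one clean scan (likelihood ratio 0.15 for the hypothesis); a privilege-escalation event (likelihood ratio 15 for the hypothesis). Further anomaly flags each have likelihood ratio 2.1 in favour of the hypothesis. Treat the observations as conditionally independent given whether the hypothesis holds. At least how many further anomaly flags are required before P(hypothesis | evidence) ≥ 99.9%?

Prior odds = 0.0037/0.9963 = 37/9963.
Combined Bayes factor of the evidence already in hand = 2.2 × 0.15 × 15 = 4.95.
Odds after that evidence = (37/9963) × 4.95 = 407/22140.
Target odds = 0.999/0.001 = 999.
Need 2.1ⁿ ≥ 999 ÷ (407/22140) = 597780/11.
2.1¹⁴ ≈32439.2 falls short of 597780/11 but 2.1¹⁵ ≈68122.3 reaches it, so n = 15.

15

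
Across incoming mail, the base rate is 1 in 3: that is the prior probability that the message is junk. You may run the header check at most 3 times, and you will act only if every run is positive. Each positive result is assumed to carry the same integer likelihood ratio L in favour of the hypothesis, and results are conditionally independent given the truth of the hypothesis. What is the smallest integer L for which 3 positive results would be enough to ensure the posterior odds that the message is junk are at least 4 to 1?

Prior odds = (1/3)/(2/3) = 0.5.
Target odds = 4.
Need L³ ≥ 4 ÷ 0.5 = 8.
1³ = 1 < 8 ≤ 8 = 2³, so L = 2.

2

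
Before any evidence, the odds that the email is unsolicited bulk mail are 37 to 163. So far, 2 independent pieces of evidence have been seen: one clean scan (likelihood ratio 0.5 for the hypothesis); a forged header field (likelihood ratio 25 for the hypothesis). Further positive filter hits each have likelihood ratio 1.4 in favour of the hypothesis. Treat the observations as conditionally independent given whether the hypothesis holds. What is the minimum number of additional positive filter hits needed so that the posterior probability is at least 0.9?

Prior odds = 37/163.
Combined Bayes factor of the evidence already in hand = 0.5 × 25 = 12.5.
Odds after that evidence = (37/163) × 12.5 = 925/326.
Target odds = 0.9/0.1 = 9.
Need 1.4ⁿ ≥ 9 ÷ (925/326) = 2934/925.
1.4³ = 2.744 falls short of 2934/925 but 1.4⁴ = 3.8416 reaches it, so n = 4.

4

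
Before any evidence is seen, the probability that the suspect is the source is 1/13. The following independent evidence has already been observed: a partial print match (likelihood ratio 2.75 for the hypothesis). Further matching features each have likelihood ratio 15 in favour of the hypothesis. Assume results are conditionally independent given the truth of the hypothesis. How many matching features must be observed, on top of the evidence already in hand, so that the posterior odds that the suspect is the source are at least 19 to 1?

Prior odds = (1/13)/(12/13) = 1/12.
Bayes factor of the evidence already in hand = 2.75.
Odds after that evidence = (1/12) × 2.75 = 11/48.
Target odds = 19.
Need 15ⁿ ≥ 19 ÷ (11/48) = 912/11.
15¹ = 15 falls short of 912/11 but 15² = 225 reaches it, so n = 2.

2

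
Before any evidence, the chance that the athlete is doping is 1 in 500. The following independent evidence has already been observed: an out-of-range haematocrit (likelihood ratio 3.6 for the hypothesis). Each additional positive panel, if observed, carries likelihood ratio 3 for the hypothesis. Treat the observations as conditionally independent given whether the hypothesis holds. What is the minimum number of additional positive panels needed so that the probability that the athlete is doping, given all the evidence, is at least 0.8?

6

Prior odds = 0.002/0.998 = 1/499.
Bayes factor of the evidence already in hand = 3.6.
Odds after that evidence = (1/499) × 3.6 = 18/2495.
Target odds = 0.8/0.2 = 4.
Need 3ⁿ ≥ 4 ÷ (18/2495) = 4990/9.
3⁵ = 243 falls short of 4990/9 but 3⁶ = 729 reaches it, so n = 6.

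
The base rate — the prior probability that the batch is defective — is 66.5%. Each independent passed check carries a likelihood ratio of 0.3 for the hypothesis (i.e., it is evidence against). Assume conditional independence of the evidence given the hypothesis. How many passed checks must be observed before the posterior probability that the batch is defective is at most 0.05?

Prior odds: 0.665 ÷ 0.335 = 133/67.
Likelihood ratio per passed check = 0.3.
Target odds: 0.05 ÷ 0.95 = 1/19.
Require 0.3ⁿ ≤ 1/19 ÷ (133/67) = 67/2527.
0.3³ = 0.027 is still above 67/2527 but 0.3⁴ = 0.0081 is at or below it, so n = 4.

4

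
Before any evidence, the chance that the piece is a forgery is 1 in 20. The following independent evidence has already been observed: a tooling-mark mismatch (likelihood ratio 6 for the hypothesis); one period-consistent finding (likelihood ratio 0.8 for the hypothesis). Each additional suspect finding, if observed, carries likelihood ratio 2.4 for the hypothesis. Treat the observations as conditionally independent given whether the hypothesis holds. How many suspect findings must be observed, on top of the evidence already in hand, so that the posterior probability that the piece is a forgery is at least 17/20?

4

Prior odds = 0.05/0.95 = 1/19.
Combined Bayes factor of the evidence already in hand = 6 × 0.8 = 4.8.
Odds after that evidence = (1/19) × 4.8 = 24/95.
Target odds = 0.85/0.15 = 17/3.
Need 2.4ⁿ ≥ 17/3 ÷ (24/95) = 1615/72.
2.4³ = 13.824 falls short of 1615/72 but 2.4⁴ = 33.1776 reaches it, so n = 4.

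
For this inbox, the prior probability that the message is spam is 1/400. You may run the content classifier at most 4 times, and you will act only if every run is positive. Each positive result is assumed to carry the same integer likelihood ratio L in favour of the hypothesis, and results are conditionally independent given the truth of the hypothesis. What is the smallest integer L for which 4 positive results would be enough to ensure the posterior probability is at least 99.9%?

26

Prior odds = 0.0025/0.9975 = 1/399.
Target odds = 0.999/0.001 = 999.
Need L⁴ ≥ 999 ÷ (1/399) = 398601.
25⁴ = 390625 < 398601 ≤ 456976 = 26⁴, so L = 26.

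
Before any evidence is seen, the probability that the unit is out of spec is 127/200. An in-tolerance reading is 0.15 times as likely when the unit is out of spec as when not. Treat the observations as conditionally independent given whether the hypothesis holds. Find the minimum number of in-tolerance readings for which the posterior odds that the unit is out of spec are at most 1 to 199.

4

Prior odds: 0.635 ÷ 0.365 = 127/73.
Likelihood ratio per in-tolerance reading = 0.15.
Target odds = 1/199.
Need (127/73) × 0.15ⁿ ≤ 1/199, i.e. 0.15ⁿ ≤ 73/25273.
0.15³ = 0.003375 is still above 73/25273 but 0.15⁴ = 81/160000 is at or below it, so n = 4.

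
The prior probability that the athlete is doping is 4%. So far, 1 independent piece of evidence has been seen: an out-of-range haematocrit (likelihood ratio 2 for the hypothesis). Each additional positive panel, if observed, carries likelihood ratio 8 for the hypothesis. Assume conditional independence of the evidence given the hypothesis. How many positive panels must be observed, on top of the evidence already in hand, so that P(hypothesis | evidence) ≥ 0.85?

Prior odds = 0.04/0.96 = 1/24.
Bayes factor of the evidence already in hand = 2.
Odds after that evidence = (1/24) × 2 = 1/12.
Target odds = 0.85/0.15 = 17/3.
Need 8ⁿ ≥ 17/3 ÷ (1/12) = 68.
8² = 64 falls short of 68 but 8³ = 512 reaches it, so n = 3.

3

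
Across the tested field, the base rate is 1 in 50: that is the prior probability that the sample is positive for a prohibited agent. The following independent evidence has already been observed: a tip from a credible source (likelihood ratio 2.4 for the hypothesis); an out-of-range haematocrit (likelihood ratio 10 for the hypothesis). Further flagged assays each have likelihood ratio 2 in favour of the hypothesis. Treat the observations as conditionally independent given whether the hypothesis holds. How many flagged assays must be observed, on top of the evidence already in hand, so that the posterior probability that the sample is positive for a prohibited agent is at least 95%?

Prior odds = 0.02/0.98 = 1/49.
Combined Bayes factor of the evidence already in hand = 2.4 × 10 = 24.
Odds after that evidence = (1/49) × 24 = 24/49.
Target odds = 0.95/0.05 = 19.
Need 2ⁿ ≥ 19 ÷ (24/49) = 931/24.
2⁵ = 32 falls short of 931/24 but 2⁶ = 64 reaches it, so n = 6.

6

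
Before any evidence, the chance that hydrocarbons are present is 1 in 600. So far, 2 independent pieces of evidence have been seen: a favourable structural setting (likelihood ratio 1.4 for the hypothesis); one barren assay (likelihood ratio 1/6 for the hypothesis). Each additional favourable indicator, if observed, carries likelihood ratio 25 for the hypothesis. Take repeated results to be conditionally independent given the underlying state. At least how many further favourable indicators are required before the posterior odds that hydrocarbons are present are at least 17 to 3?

3

Prior odds = (1/600)/(599/600) = 1/599.
Combined Bayes factor of the evidence already in hand = 1.4 × (1/6) = 7/30.
Odds after that evidence = (1/599) × 7/30 = 7/17970.
Target odds = 17/3.
Need 25ⁿ ≥ 17/3 ÷ (7/17970) = 101830/7.
25² = 625 falls short of 101830/7 but 25³ = 15625 reaches it, so n = 3.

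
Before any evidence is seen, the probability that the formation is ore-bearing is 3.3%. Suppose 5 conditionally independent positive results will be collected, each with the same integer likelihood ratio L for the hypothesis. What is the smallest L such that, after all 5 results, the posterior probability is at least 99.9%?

Prior odds = 0.033/0.967 = 33/967.
Target odds = 0.999/0.001 = 999.
Need L⁵ ≥ 999 ÷ (33/967) = 322011/11.
7⁵ = 16807 < 322011/11 ≤ 32768 = 8⁵, so L = 8.

8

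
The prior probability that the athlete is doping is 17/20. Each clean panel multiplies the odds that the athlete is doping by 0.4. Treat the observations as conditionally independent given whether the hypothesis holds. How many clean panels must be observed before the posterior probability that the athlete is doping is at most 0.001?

10

Prior odds: 0.85 ÷ 0.15 = 17/3.
Likelihood ratio per clean panel = 0.4.
Target posterior odds = 0.001/0.999 = 1/999.
Need (17/3) × 0.4ⁿ ≤ 1/999, i.e. 0.4ⁿ ≤ 1/5661.
0.4⁹ = 512/1953125 is still above 1/5661 but 0.4¹⁰ = 1024/9765625 is at or below it, so n = 10.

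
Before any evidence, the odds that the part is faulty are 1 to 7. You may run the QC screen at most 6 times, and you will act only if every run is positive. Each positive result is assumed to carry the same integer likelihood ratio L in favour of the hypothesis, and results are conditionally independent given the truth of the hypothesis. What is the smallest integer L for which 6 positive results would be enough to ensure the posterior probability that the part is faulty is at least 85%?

Prior odds = 1/7.
Target odds = 0.85/0.15 = 17/3.
Need L⁶ ≥ 17/3 ÷ (1/7) = 119/3.
1⁶ = 1 < 119/3 ≤ 64 = 2⁶, so L = 2.

2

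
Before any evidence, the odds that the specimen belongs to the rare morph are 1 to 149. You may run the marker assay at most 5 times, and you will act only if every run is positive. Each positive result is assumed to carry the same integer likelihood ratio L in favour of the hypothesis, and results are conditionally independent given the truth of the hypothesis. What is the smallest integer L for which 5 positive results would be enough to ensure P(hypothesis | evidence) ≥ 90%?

Prior odds = 1/149.
Target odds = 0.9/0.1 = 9.
Need L⁵ ≥ 9 ÷ (1/149) = 1341.
4⁵ = 1024 < 1341 ≤ 3125 = 5⁵, so L = 5.

5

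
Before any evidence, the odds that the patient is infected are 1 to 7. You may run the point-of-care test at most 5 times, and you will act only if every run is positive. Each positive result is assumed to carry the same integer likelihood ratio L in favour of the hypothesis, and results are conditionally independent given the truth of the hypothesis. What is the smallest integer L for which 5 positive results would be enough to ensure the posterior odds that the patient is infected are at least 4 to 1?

Prior odds = 1/7.
Target odds = 4.
Need L⁵ ≥ 4 ÷ (1/7) = 28.
1⁵ = 1 < 28 ≤ 32 = 2⁵, so L = 2.

2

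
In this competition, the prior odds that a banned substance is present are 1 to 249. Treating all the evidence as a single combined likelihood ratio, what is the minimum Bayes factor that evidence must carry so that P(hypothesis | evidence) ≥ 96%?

Prior odds = 1/249.
Target odds = 0.96/0.04 = 24.
Required Bayes factor = 24 ÷ (1/249) = 5976.

5976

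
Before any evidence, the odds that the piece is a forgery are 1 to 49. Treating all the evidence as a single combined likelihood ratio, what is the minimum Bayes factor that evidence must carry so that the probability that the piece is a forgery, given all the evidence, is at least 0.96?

1176

Prior odds = 1/49.
Target odds = 0.96/0.04 = 24.
Required Bayes factor = 24 ÷ (1/49) = 1176.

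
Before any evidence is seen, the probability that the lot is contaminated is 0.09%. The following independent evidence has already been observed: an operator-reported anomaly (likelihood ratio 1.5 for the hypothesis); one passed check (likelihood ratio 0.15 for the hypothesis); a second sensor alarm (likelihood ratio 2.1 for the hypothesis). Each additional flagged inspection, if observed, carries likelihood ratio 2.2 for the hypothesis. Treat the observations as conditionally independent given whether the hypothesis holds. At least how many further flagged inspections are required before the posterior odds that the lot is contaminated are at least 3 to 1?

12

Prior odds = 0.0009/0.9991 = 9/9991.
Combined Bayes factor of the evidence already in hand = 1.5 × 0.15 × 2.1 = 0.4725.
Odds after that evidence = (9/9991) × 0.4725 = 1701/3996400.
Target odds = 3.
Need 2.2ⁿ ≥ 3 ÷ (1701/3996400) = 3996400/567.
2.2¹¹ ≈5843.18 falls short of 3996400/567 but 2.2¹² ≈12855 reaches it, so n = 12.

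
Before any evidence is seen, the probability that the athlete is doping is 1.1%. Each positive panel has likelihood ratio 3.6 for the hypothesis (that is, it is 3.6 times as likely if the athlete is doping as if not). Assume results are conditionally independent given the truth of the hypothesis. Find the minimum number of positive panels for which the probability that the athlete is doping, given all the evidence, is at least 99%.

Prior odds = 0.011/0.989 = 11/989.
Likelihood ratio per positive panel = 3.6.
Target odds: 0.99 ÷ 0.01 = 99.
Need (11/989) × 3.6ⁿ ≥ 99, i.e. 3.6ⁿ ≥ 8901.
3.6⁷ = 612220032/78125 falls short of 8901 but 3.6⁸ ≈28211.1 reaches it, so n = 8.

8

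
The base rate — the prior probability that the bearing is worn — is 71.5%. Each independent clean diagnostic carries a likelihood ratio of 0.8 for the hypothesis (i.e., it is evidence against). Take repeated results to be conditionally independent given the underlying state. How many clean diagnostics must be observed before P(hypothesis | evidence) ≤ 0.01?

Prior odds = 0.715/0.285 = 143/57.
Likelihood ratio per clean diagnostic = 0.8.
Target odds: 0.01 ÷ 0.99 = 1/99.
Require 0.8ⁿ ≤ 1/99 ÷ (143/57) = 19/4719.
0.8²⁴ ≈0.00472237 is still above 19/4719 but 0.8²⁵ ≈0.00377789 is at or below it, so n = 25.

25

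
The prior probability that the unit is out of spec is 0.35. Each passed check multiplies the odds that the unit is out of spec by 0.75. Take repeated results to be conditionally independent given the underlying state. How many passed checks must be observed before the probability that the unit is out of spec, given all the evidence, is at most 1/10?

Prior odds = 0.35/0.65 = 7/13.
Likelihood ratio per passed check = 0.75.
Target posterior odds = 0.1/0.9 = 1/9.
Require 0.75ⁿ ≤ 1/9 ÷ (7/13) = 13/63.
0.75⁵ = 243/1024 is still above 13/63 but 0.75⁶ = 729/4096 is at or below it, so n = 6.

6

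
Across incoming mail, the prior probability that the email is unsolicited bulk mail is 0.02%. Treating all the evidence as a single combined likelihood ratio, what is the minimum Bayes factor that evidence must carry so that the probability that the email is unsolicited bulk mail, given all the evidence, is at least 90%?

44991

Prior odds = 0.0002/0.9998 = 1/4999.
Target odds = 0.9/0.1 = 9.
Required Bayes factor = 9 ÷ (1/4999) = 44991.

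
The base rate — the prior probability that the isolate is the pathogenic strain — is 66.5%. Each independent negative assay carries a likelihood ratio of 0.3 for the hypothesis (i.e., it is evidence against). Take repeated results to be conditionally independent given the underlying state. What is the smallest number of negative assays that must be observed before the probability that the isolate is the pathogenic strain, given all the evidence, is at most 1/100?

5

Prior odds: 0.665 ÷ 0.335 = 133/67.
Likelihood ratio per negative assay = 0.3.
Target posterior odds = 0.01/0.99 = 1/99.
Need (133/67) × 0.3ⁿ ≤ 1/99, i.e. 0.3ⁿ ≤ 67/13167.
0.3⁴ = 0.0081 is still above 67/13167 but 0.3⁵ = 243/100000 is at or below it, so n = 5.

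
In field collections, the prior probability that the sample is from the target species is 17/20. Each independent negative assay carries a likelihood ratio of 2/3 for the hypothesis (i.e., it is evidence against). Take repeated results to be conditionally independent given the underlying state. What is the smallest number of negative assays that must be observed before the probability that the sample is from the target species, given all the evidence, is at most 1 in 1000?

Prior odds: 0.85 ÷ 0.15 = 17/3.
Likelihood ratio per negative assay = 2/3.
Target posterior odds = 0.001/0.999 = 1/999.
Require (2/3)ⁿ ≤ 1/999 ÷ (17/3) = 1/5661.
(2/3)²¹ ≈0.000200486 is still above 1/5661 but (2/3)²² ≈0.000133657 is at or below it, so n = 22.

22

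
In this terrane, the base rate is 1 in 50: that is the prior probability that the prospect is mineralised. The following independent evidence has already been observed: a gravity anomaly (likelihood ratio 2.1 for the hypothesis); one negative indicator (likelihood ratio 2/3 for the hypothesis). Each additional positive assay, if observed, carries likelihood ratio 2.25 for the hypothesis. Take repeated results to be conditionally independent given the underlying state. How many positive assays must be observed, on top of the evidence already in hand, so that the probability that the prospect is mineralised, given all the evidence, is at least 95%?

Prior odds = 0.02/0.98 = 1/49.
Combined Bayes factor of the evidence already in hand = 2.1 × (2/3) = 1.4.
Odds after that evidence = (1/49) × 1.4 = 1/35.
Target odds = 0.95/0.05 = 19.
Need 2.25ⁿ ≥ 19 ÷ (1/35) = 665.
2.25⁸ = 43046721/65536 falls short of 665 but 2.25⁹ = 387420489/262144 reaches it, so n = 9.

9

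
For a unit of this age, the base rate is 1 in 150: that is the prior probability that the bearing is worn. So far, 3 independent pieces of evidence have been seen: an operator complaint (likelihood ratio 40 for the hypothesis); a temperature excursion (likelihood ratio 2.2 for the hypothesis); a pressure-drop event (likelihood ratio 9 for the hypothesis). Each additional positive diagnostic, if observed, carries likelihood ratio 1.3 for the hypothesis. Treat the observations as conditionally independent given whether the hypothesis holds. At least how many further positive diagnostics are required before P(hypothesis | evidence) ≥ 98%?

Prior odds = (1/150)/(149/150) = 1/149.
Combined Bayes factor of the evidence already in hand = 40 × 2.2 × 9 = 792.
Odds after that evidence = (1/149) × 792 = 792/149.
Target odds = 0.98/0.02 = 49.
Need 1.3ⁿ ≥ 49 ÷ (792/149) = 7301/792.
1.3⁸ = 815730721/100000000 falls short of 7301/792 but 1.3⁹ ≈10.6045 reaches it, so n = 9.

9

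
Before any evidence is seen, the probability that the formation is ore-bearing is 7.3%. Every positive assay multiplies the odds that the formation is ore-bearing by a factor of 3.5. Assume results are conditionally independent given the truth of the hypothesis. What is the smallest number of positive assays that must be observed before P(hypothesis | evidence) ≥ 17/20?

4

Prior odds: 0.073 ÷ 0.927 = 73/927.
Likelihood ratio per positive assay = 3.5.
Target posterior odds = 0.85/0.15 = 17/3.
Need (73/927) × 3.5ⁿ ≥ 17/3, i.e. 3.5ⁿ ≥ 5253/73.
3.5³ = 42.875 falls short of 5253/73 but 3.5⁴ = 150.0625 reaches it, so n = 4.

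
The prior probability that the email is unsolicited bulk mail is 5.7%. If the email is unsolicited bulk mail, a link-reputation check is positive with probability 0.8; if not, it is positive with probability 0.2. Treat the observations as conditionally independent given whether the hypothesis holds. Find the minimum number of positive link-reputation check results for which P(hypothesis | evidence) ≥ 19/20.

Prior odds = 0.057/0.943 = 57/943.
Likelihood ratio of a positive = 0.8/0.2 = 4.
Target odds: 0.95 ÷ 0.05 = 19.
Require 4ⁿ ≥ 19 ÷ (57/943) = 943/3.
4⁴ = 256 falls short of 943/3 but 4⁵ = 1024 reaches it, so n = 5.

5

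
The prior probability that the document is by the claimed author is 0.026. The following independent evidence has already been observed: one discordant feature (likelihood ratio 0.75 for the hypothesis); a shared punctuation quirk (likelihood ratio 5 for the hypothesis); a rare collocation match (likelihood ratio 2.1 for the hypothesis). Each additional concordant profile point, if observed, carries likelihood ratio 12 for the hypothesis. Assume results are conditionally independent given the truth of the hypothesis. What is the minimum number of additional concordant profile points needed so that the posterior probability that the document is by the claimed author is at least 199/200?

3

Prior odds = 0.026/0.974 = 13/487.
Combined Bayes factor of the evidence already in hand = 0.75 × 5 × 2.1 = 7.875.
Odds after that evidence = (13/487) × 7.875 = 819/3896.
Target odds = 0.995/0.005 = 199.
Need 12ⁿ ≥ 199 ÷ (819/3896) = 775304/819.
12² = 144 falls short of 775304/819 but 12³ = 1728 reaches it, so n = 3.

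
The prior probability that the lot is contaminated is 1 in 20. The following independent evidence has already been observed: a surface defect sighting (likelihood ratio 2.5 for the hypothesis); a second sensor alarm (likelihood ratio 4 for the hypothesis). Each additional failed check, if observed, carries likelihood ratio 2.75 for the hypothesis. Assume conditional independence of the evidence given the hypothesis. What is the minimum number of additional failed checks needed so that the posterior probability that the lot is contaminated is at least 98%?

Prior odds = 0.05/0.95 = 1/19.
Combined Bayes factor of the evidence already in hand = 2.5 × 4 = 10.
Odds after that evidence = (1/19) × 10 = 10/19.
Target odds = 0.98/0.02 = 49.
Need 2.75ⁿ ≥ 49 ÷ (10/19) = 93.1.
2.75⁴ = 57.19140625 falls short of 93.1 but 2.75⁵ = 161051/1024 reaches it, so n = 5.

5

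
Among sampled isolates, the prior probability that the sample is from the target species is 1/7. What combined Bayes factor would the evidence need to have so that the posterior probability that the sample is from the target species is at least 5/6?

30

Prior odds = (1/7)/(6/7) = 1/6.
Target odds = (5/6)/(1/6) = 5.
Required Bayes factor = 5 ÷ (1/6) = 30.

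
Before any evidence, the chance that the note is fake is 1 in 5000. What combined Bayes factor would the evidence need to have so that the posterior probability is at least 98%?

Prior odds = 0.0002/0.9998 = 1/4999.
Target odds = 0.98/0.02 = 49.
Required Bayes factor = 49 ÷ (1/4999) = 244951.

244951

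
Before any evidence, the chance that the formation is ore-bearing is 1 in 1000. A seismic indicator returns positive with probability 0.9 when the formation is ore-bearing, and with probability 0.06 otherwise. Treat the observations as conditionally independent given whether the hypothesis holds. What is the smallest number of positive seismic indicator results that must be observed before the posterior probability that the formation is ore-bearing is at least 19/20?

4

Prior odds: 0.001 ÷ 0.999 = 1/999.
Likelihood ratio of a positive result = 0.9/0.06 = 15.
Target posterior odds = 0.95/0.05 = 19.
Require 15ⁿ ≥ 19 ÷ (1/999) = 18981.
15³ = 3375 falls short of 18981 but 15⁴ = 50625 reaches it, so n = 4.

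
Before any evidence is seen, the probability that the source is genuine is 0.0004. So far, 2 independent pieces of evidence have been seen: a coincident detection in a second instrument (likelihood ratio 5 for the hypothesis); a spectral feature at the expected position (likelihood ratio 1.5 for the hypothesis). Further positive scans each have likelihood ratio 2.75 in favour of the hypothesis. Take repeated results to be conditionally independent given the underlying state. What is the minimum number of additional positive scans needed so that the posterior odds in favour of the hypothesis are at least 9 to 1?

Prior odds = 0.0004/0.9996 = 1/2499.
Combined Bayes factor of the evidence already in hand = 5 × 1.5 = 7.5.
Odds after that evidence = (1/2499) × 7.5 = 5/1666.
Target odds = 9.
Need 2.75ⁿ ≥ 9 ÷ (5/1666) = 2998.8.
2.75⁷ = 19487171/16384 falls short of 2998.8 but 2.75⁸ = 214358881/65536 reaches it, so n = 8.

8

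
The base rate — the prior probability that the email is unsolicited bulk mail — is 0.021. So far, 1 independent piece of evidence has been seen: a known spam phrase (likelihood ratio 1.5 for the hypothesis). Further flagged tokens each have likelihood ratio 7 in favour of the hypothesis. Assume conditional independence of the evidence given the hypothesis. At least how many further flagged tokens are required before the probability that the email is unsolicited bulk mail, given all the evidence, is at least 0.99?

Prior odds = 0.021/0.979 = 21/979.
Bayes factor of the evidence already in hand = 1.5.
Odds after that evidence = (21/979) × 1.5 = 63/1958.
Target odds = 0.99/0.01 = 99.
Need 7ⁿ ≥ 99 ÷ (63/1958) = 21538/7.
7⁴ = 2401 falls short of 21538/7 but 7⁵ = 16807 reaches it, so n = 5.

5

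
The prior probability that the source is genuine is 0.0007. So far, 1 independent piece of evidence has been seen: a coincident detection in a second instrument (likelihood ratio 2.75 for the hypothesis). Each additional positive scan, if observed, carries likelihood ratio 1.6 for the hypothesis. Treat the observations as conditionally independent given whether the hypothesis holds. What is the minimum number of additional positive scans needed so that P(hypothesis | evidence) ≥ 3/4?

Prior odds = 0.0007/0.9993 = 7/9993.
Bayes factor of the evidence already in hand = 2.75.
Odds after that evidence = (7/9993) × 2.75 = 77/39972.
Target odds = 0.75/0.25 = 3.
Need 1.6ⁿ ≥ 3 ÷ (77/39972) = 119916/77.
1.6¹⁵ ≈1152.92 falls short of 119916/77 but 1.6¹⁶ ≈1844.67 reaches it, so n = 16.

16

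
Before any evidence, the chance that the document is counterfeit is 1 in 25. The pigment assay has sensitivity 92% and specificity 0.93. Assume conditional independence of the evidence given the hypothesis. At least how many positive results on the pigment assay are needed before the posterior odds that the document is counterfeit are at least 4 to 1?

2

Prior odds: 0.04 ÷ 0.96 = 1/24.
False-positive rate = 1 − 0.93 = 0.07; likelihood ratio of a positive = 0.92/0.07 = 92/7.
Target odds = 4.
Need (1/24) × (92/7)ⁿ ≥ 4, i.e. (92/7)ⁿ ≥ 96.
(92/7)¹ = 92/7 falls short of 96 but (92/7)² = 8464/49 reaches it, so n = 2.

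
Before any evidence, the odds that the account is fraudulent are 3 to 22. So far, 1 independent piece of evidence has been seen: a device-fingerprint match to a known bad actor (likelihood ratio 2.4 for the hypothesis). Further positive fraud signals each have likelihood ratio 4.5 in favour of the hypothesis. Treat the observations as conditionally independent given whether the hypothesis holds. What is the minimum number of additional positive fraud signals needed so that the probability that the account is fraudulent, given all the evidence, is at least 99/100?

Prior odds = 3/22.
Bayes factor of the evidence already in hand = 2.4.
Odds after that evidence = (3/22) × 2.4 = 18/55.
Target odds = 0.99/0.01 = 99.
Need 4.5ⁿ ≥ 99 ÷ (18/55) = 302.5.
4.5³ = 91.125 falls short of 302.5 but 4.5⁴ = 410.0625 reaches it, so n = 4.

4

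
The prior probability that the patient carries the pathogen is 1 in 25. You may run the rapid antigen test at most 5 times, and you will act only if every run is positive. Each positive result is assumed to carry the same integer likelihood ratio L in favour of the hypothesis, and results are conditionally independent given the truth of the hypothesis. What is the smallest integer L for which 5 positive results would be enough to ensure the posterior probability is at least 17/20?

3

Prior odds = 0.04/0.96 = 1/24.
Target odds = 0.85/0.15 = 17/3.
Need L⁵ ≥ 17/3 ÷ (1/24) = 136.
2⁵ = 32 < 136 ≤ 243 = 3⁵, so L = 3.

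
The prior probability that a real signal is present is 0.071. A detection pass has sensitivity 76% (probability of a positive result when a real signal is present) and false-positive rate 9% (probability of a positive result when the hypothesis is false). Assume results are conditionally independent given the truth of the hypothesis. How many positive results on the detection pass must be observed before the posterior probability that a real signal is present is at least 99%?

Prior odds: 0.071 ÷ 0.929 = 71/929.
Likelihood ratio of a positive result = 0.76/0.09 = 76/9.
Target posterior odds = 0.99/0.01 = 99.
Need (71/929) × (76/9)ⁿ ≥ 99, i.e. (76/9)ⁿ ≥ 91971/71.
(76/9)³ = 438976/729 falls short of 91971/71 but (76/9)⁴ = 33362176/6561 reaches it, so n = 4.

4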